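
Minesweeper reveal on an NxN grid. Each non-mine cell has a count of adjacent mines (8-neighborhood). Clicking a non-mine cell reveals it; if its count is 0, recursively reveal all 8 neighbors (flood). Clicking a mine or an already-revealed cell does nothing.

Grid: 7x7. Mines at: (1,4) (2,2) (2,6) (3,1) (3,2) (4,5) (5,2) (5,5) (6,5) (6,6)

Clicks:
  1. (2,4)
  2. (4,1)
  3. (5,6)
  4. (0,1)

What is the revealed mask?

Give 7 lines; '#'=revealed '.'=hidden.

Click 1 (2,4) count=1: revealed 1 new [(2,4)] -> total=1
Click 2 (4,1) count=3: revealed 1 new [(4,1)] -> total=2
Click 3 (5,6) count=4: revealed 1 new [(5,6)] -> total=3
Click 4 (0,1) count=0: revealed 10 new [(0,0) (0,1) (0,2) (0,3) (1,0) (1,1) (1,2) (1,3) (2,0) (2,1)] -> total=13

Answer: ####...
####...
##..#..
.......
.#.....
......#
.......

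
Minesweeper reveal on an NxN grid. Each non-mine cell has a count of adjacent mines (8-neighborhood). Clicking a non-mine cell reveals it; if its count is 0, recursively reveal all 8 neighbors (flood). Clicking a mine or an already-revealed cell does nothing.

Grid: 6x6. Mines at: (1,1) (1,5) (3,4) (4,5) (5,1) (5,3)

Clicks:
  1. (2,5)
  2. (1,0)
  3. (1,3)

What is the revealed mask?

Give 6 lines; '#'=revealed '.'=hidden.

Click 1 (2,5) count=2: revealed 1 new [(2,5)] -> total=1
Click 2 (1,0) count=1: revealed 1 new [(1,0)] -> total=2
Click 3 (1,3) count=0: revealed 9 new [(0,2) (0,3) (0,4) (1,2) (1,3) (1,4) (2,2) (2,3) (2,4)] -> total=11

Answer: ..###.
#.###.
..####
......
......
......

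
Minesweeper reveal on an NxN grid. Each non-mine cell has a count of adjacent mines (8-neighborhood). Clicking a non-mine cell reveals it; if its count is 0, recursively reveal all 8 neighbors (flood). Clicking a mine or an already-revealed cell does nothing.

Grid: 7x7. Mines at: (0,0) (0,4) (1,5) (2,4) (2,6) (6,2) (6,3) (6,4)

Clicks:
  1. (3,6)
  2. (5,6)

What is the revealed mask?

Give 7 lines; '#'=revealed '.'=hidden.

Answer: .###...
####...
####...
#######
#######
#######
##...##

Derivation:
Click 1 (3,6) count=1: revealed 1 new [(3,6)] -> total=1
Click 2 (5,6) count=0: revealed 35 new [(0,1) (0,2) (0,3) (1,0) (1,1) (1,2) (1,3) (2,0) (2,1) (2,2) (2,3) (3,0) (3,1) (3,2) (3,3) (3,4) (3,5) (4,0) (4,1) (4,2) (4,3) (4,4) (4,5) (4,6) (5,0) (5,1) (5,2) (5,3) (5,4) (5,5) (5,6) (6,0) (6,1) (6,5) (6,6)] -> total=36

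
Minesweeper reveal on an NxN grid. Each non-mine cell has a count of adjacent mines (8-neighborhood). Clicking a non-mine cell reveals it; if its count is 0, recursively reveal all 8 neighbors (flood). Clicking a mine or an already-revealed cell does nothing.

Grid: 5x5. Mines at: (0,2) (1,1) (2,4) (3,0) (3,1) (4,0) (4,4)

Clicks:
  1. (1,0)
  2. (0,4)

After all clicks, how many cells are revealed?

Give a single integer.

Click 1 (1,0) count=1: revealed 1 new [(1,0)] -> total=1
Click 2 (0,4) count=0: revealed 4 new [(0,3) (0,4) (1,3) (1,4)] -> total=5

Answer: 5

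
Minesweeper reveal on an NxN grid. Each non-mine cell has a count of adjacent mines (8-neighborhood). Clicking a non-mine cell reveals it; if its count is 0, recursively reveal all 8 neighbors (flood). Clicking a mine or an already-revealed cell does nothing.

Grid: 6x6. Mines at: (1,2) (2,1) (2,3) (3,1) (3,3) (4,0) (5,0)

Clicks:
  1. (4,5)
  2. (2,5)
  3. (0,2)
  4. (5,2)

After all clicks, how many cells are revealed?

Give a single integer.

Answer: 21

Derivation:
Click 1 (4,5) count=0: revealed 20 new [(0,3) (0,4) (0,5) (1,3) (1,4) (1,5) (2,4) (2,5) (3,4) (3,5) (4,1) (4,2) (4,3) (4,4) (4,5) (5,1) (5,2) (5,3) (5,4) (5,5)] -> total=20
Click 2 (2,5) count=0: revealed 0 new [(none)] -> total=20
Click 3 (0,2) count=1: revealed 1 new [(0,2)] -> total=21
Click 4 (5,2) count=0: revealed 0 new [(none)] -> total=21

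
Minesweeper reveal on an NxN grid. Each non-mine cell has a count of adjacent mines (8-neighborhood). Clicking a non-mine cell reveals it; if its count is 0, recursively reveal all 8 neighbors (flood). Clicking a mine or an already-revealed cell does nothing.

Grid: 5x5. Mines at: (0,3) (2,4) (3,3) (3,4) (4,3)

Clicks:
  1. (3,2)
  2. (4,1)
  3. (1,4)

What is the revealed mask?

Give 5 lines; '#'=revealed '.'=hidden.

Click 1 (3,2) count=2: revealed 1 new [(3,2)] -> total=1
Click 2 (4,1) count=0: revealed 14 new [(0,0) (0,1) (0,2) (1,0) (1,1) (1,2) (2,0) (2,1) (2,2) (3,0) (3,1) (4,0) (4,1) (4,2)] -> total=15
Click 3 (1,4) count=2: revealed 1 new [(1,4)] -> total=16

Answer: ###..
###.#
###..
###..
###..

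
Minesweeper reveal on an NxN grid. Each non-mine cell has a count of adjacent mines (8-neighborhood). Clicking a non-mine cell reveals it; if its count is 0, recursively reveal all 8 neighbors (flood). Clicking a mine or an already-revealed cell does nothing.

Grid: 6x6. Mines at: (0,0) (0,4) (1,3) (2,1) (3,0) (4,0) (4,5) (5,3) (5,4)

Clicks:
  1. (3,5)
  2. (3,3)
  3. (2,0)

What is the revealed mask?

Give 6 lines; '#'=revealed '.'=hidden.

Answer: ......
......
#.###.
..####
..###.
......

Derivation:
Click 1 (3,5) count=1: revealed 1 new [(3,5)] -> total=1
Click 2 (3,3) count=0: revealed 9 new [(2,2) (2,3) (2,4) (3,2) (3,3) (3,4) (4,2) (4,3) (4,4)] -> total=10
Click 3 (2,0) count=2: revealed 1 new [(2,0)] -> total=11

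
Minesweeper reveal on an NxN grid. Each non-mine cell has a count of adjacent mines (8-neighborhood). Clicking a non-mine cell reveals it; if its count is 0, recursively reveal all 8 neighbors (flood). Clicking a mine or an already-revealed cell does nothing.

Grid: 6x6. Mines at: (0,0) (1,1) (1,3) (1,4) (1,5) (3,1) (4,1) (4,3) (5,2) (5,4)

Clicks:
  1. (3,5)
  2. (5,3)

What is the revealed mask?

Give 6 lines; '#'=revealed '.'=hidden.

Click 1 (3,5) count=0: revealed 6 new [(2,4) (2,5) (3,4) (3,5) (4,4) (4,5)] -> total=6
Click 2 (5,3) count=3: revealed 1 new [(5,3)] -> total=7

Answer: ......
......
....##
....##
....##
...#..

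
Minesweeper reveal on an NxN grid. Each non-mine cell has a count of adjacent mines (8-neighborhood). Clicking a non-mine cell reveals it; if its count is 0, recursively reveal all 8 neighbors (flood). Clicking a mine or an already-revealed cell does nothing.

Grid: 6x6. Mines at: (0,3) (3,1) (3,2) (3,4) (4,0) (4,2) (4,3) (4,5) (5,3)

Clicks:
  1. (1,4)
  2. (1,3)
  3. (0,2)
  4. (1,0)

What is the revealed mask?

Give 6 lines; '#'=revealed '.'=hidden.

Answer: ###...
#####.
###...
......
......
......

Derivation:
Click 1 (1,4) count=1: revealed 1 new [(1,4)] -> total=1
Click 2 (1,3) count=1: revealed 1 new [(1,3)] -> total=2
Click 3 (0,2) count=1: revealed 1 new [(0,2)] -> total=3
Click 4 (1,0) count=0: revealed 8 new [(0,0) (0,1) (1,0) (1,1) (1,2) (2,0) (2,1) (2,2)] -> total=11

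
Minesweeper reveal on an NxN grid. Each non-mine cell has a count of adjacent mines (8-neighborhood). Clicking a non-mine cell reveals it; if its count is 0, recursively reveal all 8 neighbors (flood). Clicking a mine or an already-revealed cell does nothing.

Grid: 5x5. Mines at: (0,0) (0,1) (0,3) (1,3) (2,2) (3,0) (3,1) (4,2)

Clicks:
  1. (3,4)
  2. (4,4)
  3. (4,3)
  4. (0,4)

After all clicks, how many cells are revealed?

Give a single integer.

Answer: 7

Derivation:
Click 1 (3,4) count=0: revealed 6 new [(2,3) (2,4) (3,3) (3,4) (4,3) (4,4)] -> total=6
Click 2 (4,4) count=0: revealed 0 new [(none)] -> total=6
Click 3 (4,3) count=1: revealed 0 new [(none)] -> total=6
Click 4 (0,4) count=2: revealed 1 new [(0,4)] -> total=7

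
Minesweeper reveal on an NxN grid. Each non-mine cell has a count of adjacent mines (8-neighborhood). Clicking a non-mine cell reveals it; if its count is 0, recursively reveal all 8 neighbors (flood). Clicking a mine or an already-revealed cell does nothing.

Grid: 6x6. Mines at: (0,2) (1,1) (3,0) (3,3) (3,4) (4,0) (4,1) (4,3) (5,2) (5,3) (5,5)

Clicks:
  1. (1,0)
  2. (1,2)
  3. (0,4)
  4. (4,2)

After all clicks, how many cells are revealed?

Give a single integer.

Click 1 (1,0) count=1: revealed 1 new [(1,0)] -> total=1
Click 2 (1,2) count=2: revealed 1 new [(1,2)] -> total=2
Click 3 (0,4) count=0: revealed 9 new [(0,3) (0,4) (0,5) (1,3) (1,4) (1,5) (2,3) (2,4) (2,5)] -> total=11
Click 4 (4,2) count=5: revealed 1 new [(4,2)] -> total=12

Answer: 12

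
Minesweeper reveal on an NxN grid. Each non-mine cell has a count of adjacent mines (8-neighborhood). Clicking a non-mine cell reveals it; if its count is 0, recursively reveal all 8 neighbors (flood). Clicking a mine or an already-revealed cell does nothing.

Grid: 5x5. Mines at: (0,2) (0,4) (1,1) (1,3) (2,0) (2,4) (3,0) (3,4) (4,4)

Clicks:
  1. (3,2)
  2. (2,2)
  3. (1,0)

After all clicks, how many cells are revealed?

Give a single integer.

Click 1 (3,2) count=0: revealed 9 new [(2,1) (2,2) (2,3) (3,1) (3,2) (3,3) (4,1) (4,2) (4,3)] -> total=9
Click 2 (2,2) count=2: revealed 0 new [(none)] -> total=9
Click 3 (1,0) count=2: revealed 1 new [(1,0)] -> total=10

Answer: 10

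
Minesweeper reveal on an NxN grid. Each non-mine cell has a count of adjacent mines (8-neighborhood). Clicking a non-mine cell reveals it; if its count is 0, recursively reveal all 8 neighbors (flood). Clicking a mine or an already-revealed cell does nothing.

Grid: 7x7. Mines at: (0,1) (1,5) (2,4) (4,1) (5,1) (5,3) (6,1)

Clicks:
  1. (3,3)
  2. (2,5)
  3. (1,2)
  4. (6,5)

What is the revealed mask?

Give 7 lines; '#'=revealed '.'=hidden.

Click 1 (3,3) count=1: revealed 1 new [(3,3)] -> total=1
Click 2 (2,5) count=2: revealed 1 new [(2,5)] -> total=2
Click 3 (1,2) count=1: revealed 1 new [(1,2)] -> total=3
Click 4 (6,5) count=0: revealed 13 new [(2,6) (3,4) (3,5) (3,6) (4,4) (4,5) (4,6) (5,4) (5,5) (5,6) (6,4) (6,5) (6,6)] -> total=16

Answer: .......
..#....
.....##
...####
....###
....###
....###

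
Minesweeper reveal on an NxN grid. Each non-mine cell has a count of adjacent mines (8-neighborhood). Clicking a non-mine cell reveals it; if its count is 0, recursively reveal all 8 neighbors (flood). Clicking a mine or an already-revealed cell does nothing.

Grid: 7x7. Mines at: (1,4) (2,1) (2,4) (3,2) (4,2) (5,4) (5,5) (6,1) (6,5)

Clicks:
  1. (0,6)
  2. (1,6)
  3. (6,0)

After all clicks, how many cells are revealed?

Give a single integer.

Answer: 11

Derivation:
Click 1 (0,6) count=0: revealed 10 new [(0,5) (0,6) (1,5) (1,6) (2,5) (2,6) (3,5) (3,6) (4,5) (4,6)] -> total=10
Click 2 (1,6) count=0: revealed 0 new [(none)] -> total=10
Click 3 (6,0) count=1: revealed 1 new [(6,0)] -> total=11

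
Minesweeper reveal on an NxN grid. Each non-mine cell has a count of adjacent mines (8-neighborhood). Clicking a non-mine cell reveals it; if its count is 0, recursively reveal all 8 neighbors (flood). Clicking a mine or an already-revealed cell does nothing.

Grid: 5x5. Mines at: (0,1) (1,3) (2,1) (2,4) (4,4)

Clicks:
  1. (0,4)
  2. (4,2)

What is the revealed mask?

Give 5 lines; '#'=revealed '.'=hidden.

Answer: ....#
.....
.....
####.
####.

Derivation:
Click 1 (0,4) count=1: revealed 1 new [(0,4)] -> total=1
Click 2 (4,2) count=0: revealed 8 new [(3,0) (3,1) (3,2) (3,3) (4,0) (4,1) (4,2) (4,3)] -> total=9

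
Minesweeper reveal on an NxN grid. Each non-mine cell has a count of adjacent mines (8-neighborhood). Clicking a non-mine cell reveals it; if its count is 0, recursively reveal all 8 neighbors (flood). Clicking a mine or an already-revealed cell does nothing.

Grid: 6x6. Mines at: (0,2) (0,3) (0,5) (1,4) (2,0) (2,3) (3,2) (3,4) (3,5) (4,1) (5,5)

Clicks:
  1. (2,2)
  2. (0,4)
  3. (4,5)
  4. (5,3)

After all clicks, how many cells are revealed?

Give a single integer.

Click 1 (2,2) count=2: revealed 1 new [(2,2)] -> total=1
Click 2 (0,4) count=3: revealed 1 new [(0,4)] -> total=2
Click 3 (4,5) count=3: revealed 1 new [(4,5)] -> total=3
Click 4 (5,3) count=0: revealed 6 new [(4,2) (4,3) (4,4) (5,2) (5,3) (5,4)] -> total=9

Answer: 9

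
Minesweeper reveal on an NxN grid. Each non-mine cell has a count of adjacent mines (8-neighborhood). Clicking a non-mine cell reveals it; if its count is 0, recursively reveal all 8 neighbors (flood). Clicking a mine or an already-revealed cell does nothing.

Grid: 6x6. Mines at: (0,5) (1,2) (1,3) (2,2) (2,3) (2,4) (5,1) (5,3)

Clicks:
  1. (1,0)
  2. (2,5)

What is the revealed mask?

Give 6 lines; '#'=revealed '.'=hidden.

Answer: ##....
##....
##...#
##....
##....
......

Derivation:
Click 1 (1,0) count=0: revealed 10 new [(0,0) (0,1) (1,0) (1,1) (2,0) (2,1) (3,0) (3,1) (4,0) (4,1)] -> total=10
Click 2 (2,5) count=1: revealed 1 new [(2,5)] -> total=11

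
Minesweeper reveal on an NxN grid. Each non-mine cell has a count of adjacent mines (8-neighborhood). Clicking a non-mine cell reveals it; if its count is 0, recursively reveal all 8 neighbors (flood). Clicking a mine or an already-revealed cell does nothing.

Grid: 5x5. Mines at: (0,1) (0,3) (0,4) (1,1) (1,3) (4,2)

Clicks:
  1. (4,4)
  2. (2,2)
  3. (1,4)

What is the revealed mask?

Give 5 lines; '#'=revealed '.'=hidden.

Answer: .....
....#
..###
...##
...##

Derivation:
Click 1 (4,4) count=0: revealed 6 new [(2,3) (2,4) (3,3) (3,4) (4,3) (4,4)] -> total=6
Click 2 (2,2) count=2: revealed 1 new [(2,2)] -> total=7
Click 3 (1,4) count=3: revealed 1 new [(1,4)] -> total=8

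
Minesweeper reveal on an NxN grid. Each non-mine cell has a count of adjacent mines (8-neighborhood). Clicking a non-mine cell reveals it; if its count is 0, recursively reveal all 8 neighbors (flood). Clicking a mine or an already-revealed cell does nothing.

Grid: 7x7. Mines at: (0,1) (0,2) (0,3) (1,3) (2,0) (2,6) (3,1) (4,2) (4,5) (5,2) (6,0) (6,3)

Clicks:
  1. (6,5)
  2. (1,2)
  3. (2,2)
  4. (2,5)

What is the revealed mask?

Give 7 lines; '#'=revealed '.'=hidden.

Click 1 (6,5) count=0: revealed 6 new [(5,4) (5,5) (5,6) (6,4) (6,5) (6,6)] -> total=6
Click 2 (1,2) count=4: revealed 1 new [(1,2)] -> total=7
Click 3 (2,2) count=2: revealed 1 new [(2,2)] -> total=8
Click 4 (2,5) count=1: revealed 1 new [(2,5)] -> total=9

Answer: .......
..#....
..#..#.
.......
.......
....###
....###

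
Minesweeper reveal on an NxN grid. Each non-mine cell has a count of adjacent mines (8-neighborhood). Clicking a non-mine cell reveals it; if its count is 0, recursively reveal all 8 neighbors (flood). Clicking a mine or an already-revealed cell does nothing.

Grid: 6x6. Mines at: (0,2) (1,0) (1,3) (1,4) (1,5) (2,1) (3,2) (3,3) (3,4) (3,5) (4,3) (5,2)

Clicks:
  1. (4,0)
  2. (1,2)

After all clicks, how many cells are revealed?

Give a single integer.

Click 1 (4,0) count=0: revealed 6 new [(3,0) (3,1) (4,0) (4,1) (5,0) (5,1)] -> total=6
Click 2 (1,2) count=3: revealed 1 new [(1,2)] -> total=7

Answer: 7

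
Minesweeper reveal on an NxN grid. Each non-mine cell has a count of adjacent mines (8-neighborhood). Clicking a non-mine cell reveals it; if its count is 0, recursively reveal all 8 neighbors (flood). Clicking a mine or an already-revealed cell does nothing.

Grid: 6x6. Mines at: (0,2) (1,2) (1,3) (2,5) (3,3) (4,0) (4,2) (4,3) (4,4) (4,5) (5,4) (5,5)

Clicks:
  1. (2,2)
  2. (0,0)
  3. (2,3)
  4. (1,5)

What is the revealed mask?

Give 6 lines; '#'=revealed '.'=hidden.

Click 1 (2,2) count=3: revealed 1 new [(2,2)] -> total=1
Click 2 (0,0) count=0: revealed 8 new [(0,0) (0,1) (1,0) (1,1) (2,0) (2,1) (3,0) (3,1)] -> total=9
Click 3 (2,3) count=3: revealed 1 new [(2,3)] -> total=10
Click 4 (1,5) count=1: revealed 1 new [(1,5)] -> total=11

Answer: ##....
##...#
####..
##....
......
......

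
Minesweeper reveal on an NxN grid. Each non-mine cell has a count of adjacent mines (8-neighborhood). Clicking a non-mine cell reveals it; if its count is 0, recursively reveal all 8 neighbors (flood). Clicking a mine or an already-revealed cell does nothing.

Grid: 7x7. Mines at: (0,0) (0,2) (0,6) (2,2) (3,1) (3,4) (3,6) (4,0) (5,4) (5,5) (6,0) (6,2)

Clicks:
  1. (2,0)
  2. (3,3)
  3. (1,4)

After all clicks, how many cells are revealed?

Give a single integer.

Answer: 11

Derivation:
Click 1 (2,0) count=1: revealed 1 new [(2,0)] -> total=1
Click 2 (3,3) count=2: revealed 1 new [(3,3)] -> total=2
Click 3 (1,4) count=0: revealed 9 new [(0,3) (0,4) (0,5) (1,3) (1,4) (1,5) (2,3) (2,4) (2,5)] -> total=11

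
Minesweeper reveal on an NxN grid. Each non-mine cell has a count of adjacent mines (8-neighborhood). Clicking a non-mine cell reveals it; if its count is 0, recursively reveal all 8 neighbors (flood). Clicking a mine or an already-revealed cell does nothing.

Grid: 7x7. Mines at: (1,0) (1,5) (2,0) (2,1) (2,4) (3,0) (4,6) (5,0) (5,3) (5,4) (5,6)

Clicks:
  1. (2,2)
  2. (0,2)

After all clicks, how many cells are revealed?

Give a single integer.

Click 1 (2,2) count=1: revealed 1 new [(2,2)] -> total=1
Click 2 (0,2) count=0: revealed 8 new [(0,1) (0,2) (0,3) (0,4) (1,1) (1,2) (1,3) (1,4)] -> total=9

Answer: 9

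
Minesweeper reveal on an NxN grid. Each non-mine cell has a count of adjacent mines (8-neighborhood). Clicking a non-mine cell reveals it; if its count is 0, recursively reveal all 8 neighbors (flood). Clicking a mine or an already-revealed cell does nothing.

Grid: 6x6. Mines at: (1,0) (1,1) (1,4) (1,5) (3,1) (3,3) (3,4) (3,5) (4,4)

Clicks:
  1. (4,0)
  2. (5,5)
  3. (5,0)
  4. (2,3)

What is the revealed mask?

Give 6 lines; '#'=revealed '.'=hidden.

Click 1 (4,0) count=1: revealed 1 new [(4,0)] -> total=1
Click 2 (5,5) count=1: revealed 1 new [(5,5)] -> total=2
Click 3 (5,0) count=0: revealed 7 new [(4,1) (4,2) (4,3) (5,0) (5,1) (5,2) (5,3)] -> total=9
Click 4 (2,3) count=3: revealed 1 new [(2,3)] -> total=10

Answer: ......
......
...#..
......
####..
####.#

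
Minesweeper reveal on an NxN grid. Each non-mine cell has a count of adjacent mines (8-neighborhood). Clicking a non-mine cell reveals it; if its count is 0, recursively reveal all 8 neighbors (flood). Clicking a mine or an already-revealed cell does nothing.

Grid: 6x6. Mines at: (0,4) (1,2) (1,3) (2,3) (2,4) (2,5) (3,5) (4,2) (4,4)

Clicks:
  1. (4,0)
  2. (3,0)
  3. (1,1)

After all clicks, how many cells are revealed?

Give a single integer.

Click 1 (4,0) count=0: revealed 12 new [(0,0) (0,1) (1,0) (1,1) (2,0) (2,1) (3,0) (3,1) (4,0) (4,1) (5,0) (5,1)] -> total=12
Click 2 (3,0) count=0: revealed 0 new [(none)] -> total=12
Click 3 (1,1) count=1: revealed 0 new [(none)] -> total=12

Answer: 12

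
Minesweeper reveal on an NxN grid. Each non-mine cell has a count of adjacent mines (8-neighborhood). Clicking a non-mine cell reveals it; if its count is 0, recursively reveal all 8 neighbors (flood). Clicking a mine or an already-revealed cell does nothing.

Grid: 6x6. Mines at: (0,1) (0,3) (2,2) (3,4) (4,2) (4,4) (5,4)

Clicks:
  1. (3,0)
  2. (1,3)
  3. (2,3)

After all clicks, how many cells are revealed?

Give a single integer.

Answer: 12

Derivation:
Click 1 (3,0) count=0: revealed 10 new [(1,0) (1,1) (2,0) (2,1) (3,0) (3,1) (4,0) (4,1) (5,0) (5,1)] -> total=10
Click 2 (1,3) count=2: revealed 1 new [(1,3)] -> total=11
Click 3 (2,3) count=2: revealed 1 new [(2,3)] -> total=12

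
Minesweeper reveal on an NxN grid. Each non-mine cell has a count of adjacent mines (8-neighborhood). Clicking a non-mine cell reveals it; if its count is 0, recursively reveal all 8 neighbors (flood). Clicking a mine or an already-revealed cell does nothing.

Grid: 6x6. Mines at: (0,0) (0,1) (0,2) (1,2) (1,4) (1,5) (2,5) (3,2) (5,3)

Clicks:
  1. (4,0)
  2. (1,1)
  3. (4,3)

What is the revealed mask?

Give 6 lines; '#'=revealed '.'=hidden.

Answer: ......
##....
##....
##....
####..
###...

Derivation:
Click 1 (4,0) count=0: revealed 12 new [(1,0) (1,1) (2,0) (2,1) (3,0) (3,1) (4,0) (4,1) (4,2) (5,0) (5,1) (5,2)] -> total=12
Click 2 (1,1) count=4: revealed 0 new [(none)] -> total=12
Click 3 (4,3) count=2: revealed 1 new [(4,3)] -> total=13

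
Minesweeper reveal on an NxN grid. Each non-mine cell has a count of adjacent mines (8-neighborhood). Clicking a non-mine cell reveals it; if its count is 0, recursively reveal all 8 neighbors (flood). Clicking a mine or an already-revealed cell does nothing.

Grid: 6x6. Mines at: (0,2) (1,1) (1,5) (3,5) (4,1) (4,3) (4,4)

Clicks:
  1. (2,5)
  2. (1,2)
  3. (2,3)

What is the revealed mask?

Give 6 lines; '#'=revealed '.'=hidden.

Answer: ......
..###.
..####
..###.
......
......

Derivation:
Click 1 (2,5) count=2: revealed 1 new [(2,5)] -> total=1
Click 2 (1,2) count=2: revealed 1 new [(1,2)] -> total=2
Click 3 (2,3) count=0: revealed 8 new [(1,3) (1,4) (2,2) (2,3) (2,4) (3,2) (3,3) (3,4)] -> total=10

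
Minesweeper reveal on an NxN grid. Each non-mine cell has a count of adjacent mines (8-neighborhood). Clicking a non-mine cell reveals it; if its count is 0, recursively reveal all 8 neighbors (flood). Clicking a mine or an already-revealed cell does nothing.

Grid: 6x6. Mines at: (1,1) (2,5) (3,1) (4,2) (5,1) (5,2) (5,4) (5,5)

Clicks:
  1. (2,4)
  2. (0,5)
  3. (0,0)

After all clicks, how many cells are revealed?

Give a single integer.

Click 1 (2,4) count=1: revealed 1 new [(2,4)] -> total=1
Click 2 (0,5) count=0: revealed 13 new [(0,2) (0,3) (0,4) (0,5) (1,2) (1,3) (1,4) (1,5) (2,2) (2,3) (3,2) (3,3) (3,4)] -> total=14
Click 3 (0,0) count=1: revealed 1 new [(0,0)] -> total=15

Answer: 15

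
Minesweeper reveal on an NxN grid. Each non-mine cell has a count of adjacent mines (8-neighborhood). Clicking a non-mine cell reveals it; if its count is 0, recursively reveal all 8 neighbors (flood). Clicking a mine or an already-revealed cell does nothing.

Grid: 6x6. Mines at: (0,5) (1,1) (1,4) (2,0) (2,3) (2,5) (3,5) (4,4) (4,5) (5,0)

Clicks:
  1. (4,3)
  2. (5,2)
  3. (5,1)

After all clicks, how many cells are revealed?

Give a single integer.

Answer: 9

Derivation:
Click 1 (4,3) count=1: revealed 1 new [(4,3)] -> total=1
Click 2 (5,2) count=0: revealed 8 new [(3,1) (3,2) (3,3) (4,1) (4,2) (5,1) (5,2) (5,3)] -> total=9
Click 3 (5,1) count=1: revealed 0 new [(none)] -> total=9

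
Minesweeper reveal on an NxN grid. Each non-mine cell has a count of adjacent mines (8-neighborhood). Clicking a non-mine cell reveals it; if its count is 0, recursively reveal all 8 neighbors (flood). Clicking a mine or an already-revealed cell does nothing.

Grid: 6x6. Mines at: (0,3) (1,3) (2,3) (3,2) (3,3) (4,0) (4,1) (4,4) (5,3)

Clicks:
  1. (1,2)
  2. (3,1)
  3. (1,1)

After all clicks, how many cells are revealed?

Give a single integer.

Click 1 (1,2) count=3: revealed 1 new [(1,2)] -> total=1
Click 2 (3,1) count=3: revealed 1 new [(3,1)] -> total=2
Click 3 (1,1) count=0: revealed 9 new [(0,0) (0,1) (0,2) (1,0) (1,1) (2,0) (2,1) (2,2) (3,0)] -> total=11

Answer: 11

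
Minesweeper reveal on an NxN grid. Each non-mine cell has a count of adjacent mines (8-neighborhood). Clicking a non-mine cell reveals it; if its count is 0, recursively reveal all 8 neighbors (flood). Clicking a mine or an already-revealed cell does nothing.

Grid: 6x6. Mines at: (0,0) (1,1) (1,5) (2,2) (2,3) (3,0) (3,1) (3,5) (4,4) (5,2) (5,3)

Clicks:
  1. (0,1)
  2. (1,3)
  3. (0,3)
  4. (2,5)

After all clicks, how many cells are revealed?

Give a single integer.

Answer: 8

Derivation:
Click 1 (0,1) count=2: revealed 1 new [(0,1)] -> total=1
Click 2 (1,3) count=2: revealed 1 new [(1,3)] -> total=2
Click 3 (0,3) count=0: revealed 5 new [(0,2) (0,3) (0,4) (1,2) (1,4)] -> total=7
Click 4 (2,5) count=2: revealed 1 new [(2,5)] -> total=8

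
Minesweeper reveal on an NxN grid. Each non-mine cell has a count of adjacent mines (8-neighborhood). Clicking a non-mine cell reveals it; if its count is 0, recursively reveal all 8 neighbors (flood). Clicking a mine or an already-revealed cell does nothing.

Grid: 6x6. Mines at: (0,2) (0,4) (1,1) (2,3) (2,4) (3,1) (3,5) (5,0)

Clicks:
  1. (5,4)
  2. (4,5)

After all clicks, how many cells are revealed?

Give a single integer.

Click 1 (5,4) count=0: revealed 13 new [(3,2) (3,3) (3,4) (4,1) (4,2) (4,3) (4,4) (4,5) (5,1) (5,2) (5,3) (5,4) (5,5)] -> total=13
Click 2 (4,5) count=1: revealed 0 new [(none)] -> total=13

Answer: 13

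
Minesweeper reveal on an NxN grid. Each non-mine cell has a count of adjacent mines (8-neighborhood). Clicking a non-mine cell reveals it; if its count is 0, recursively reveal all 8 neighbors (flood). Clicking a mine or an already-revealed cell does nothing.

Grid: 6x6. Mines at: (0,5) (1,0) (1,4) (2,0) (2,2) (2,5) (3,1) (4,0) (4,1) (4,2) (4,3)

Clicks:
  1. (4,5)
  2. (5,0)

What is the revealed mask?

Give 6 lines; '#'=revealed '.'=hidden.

Click 1 (4,5) count=0: revealed 6 new [(3,4) (3,5) (4,4) (4,5) (5,4) (5,5)] -> total=6
Click 2 (5,0) count=2: revealed 1 new [(5,0)] -> total=7

Answer: ......
......
......
....##
....##
#...##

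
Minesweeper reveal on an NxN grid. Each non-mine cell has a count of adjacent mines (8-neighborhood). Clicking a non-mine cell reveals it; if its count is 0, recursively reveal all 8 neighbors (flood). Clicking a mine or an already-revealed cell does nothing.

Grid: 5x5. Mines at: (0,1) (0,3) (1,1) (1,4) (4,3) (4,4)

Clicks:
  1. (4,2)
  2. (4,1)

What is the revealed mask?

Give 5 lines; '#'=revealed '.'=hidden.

Answer: .....
.....
###..
###..
###..

Derivation:
Click 1 (4,2) count=1: revealed 1 new [(4,2)] -> total=1
Click 2 (4,1) count=0: revealed 8 new [(2,0) (2,1) (2,2) (3,0) (3,1) (3,2) (4,0) (4,1)] -> total=9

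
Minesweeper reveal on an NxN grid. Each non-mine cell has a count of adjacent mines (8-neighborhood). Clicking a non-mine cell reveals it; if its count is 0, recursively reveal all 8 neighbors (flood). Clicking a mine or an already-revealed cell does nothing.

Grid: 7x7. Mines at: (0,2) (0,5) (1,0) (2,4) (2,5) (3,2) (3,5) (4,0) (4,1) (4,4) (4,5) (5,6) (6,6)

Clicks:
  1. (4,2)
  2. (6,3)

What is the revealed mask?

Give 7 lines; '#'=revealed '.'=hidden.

Answer: .......
.......
.......
.......
..#....
######.
######.

Derivation:
Click 1 (4,2) count=2: revealed 1 new [(4,2)] -> total=1
Click 2 (6,3) count=0: revealed 12 new [(5,0) (5,1) (5,2) (5,3) (5,4) (5,5) (6,0) (6,1) (6,2) (6,3) (6,4) (6,5)] -> total=13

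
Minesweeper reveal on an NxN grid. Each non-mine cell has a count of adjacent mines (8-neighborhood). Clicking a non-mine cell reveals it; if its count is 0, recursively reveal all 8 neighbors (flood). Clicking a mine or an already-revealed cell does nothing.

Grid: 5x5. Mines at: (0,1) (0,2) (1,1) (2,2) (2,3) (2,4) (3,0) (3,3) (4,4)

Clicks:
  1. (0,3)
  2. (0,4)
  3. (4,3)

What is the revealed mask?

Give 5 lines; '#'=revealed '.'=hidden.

Click 1 (0,3) count=1: revealed 1 new [(0,3)] -> total=1
Click 2 (0,4) count=0: revealed 3 new [(0,4) (1,3) (1,4)] -> total=4
Click 3 (4,3) count=2: revealed 1 new [(4,3)] -> total=5

Answer: ...##
...##
.....
.....
...#.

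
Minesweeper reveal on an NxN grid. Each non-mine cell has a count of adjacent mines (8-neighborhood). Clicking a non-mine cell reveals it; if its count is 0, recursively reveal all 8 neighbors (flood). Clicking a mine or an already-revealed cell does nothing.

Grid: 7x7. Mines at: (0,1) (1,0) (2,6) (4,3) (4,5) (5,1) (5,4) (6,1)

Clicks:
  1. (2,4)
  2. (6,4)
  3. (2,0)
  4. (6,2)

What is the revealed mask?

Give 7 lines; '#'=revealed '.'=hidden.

Click 1 (2,4) count=0: revealed 26 new [(0,2) (0,3) (0,4) (0,5) (0,6) (1,1) (1,2) (1,3) (1,4) (1,5) (1,6) (2,0) (2,1) (2,2) (2,3) (2,4) (2,5) (3,0) (3,1) (3,2) (3,3) (3,4) (3,5) (4,0) (4,1) (4,2)] -> total=26
Click 2 (6,4) count=1: revealed 1 new [(6,4)] -> total=27
Click 3 (2,0) count=1: revealed 0 new [(none)] -> total=27
Click 4 (6,2) count=2: revealed 1 new [(6,2)] -> total=28

Answer: ..#####
.######
######.
######.
###....
.......
..#.#..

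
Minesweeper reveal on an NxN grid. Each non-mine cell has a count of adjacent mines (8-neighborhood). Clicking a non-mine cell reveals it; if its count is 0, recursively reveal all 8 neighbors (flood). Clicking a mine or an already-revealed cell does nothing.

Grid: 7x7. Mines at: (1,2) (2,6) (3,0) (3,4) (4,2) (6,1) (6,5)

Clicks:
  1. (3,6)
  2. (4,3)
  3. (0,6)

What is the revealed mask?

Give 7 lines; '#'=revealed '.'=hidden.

Click 1 (3,6) count=1: revealed 1 new [(3,6)] -> total=1
Click 2 (4,3) count=2: revealed 1 new [(4,3)] -> total=2
Click 3 (0,6) count=0: revealed 11 new [(0,3) (0,4) (0,5) (0,6) (1,3) (1,4) (1,5) (1,6) (2,3) (2,4) (2,5)] -> total=13

Answer: ...####
...####
...###.
......#
...#...
.......
.......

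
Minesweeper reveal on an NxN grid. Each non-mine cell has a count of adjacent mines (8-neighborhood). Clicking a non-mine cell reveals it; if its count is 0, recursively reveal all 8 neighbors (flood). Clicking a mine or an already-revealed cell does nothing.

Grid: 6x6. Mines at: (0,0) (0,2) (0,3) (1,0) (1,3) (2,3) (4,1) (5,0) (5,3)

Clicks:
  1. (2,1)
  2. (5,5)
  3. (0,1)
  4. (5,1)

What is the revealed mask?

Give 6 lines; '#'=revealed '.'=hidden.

Answer: .#..##
....##
.#..##
....##
....##
.#..##

Derivation:
Click 1 (2,1) count=1: revealed 1 new [(2,1)] -> total=1
Click 2 (5,5) count=0: revealed 12 new [(0,4) (0,5) (1,4) (1,5) (2,4) (2,5) (3,4) (3,5) (4,4) (4,5) (5,4) (5,5)] -> total=13
Click 3 (0,1) count=3: revealed 1 new [(0,1)] -> total=14
Click 4 (5,1) count=2: revealed 1 new [(5,1)] -> total=15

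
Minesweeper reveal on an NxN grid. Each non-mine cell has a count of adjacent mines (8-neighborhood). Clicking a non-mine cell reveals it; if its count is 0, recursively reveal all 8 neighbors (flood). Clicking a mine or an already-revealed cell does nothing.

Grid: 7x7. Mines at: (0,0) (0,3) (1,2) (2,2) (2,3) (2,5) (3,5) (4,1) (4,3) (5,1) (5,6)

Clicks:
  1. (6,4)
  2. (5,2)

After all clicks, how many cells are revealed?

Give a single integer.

Click 1 (6,4) count=0: revealed 8 new [(5,2) (5,3) (5,4) (5,5) (6,2) (6,3) (6,4) (6,5)] -> total=8
Click 2 (5,2) count=3: revealed 0 new [(none)] -> total=8

Answer: 8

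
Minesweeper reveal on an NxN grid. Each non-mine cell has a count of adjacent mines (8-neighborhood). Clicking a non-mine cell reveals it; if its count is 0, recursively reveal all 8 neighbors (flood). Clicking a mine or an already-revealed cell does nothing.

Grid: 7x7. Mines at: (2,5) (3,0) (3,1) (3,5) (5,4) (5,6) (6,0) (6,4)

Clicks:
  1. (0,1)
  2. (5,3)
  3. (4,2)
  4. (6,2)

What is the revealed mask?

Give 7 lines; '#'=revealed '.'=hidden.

Answer: #######
#######
#####..
..###..
.####..
.###...
.###...

Derivation:
Click 1 (0,1) count=0: revealed 25 new [(0,0) (0,1) (0,2) (0,3) (0,4) (0,5) (0,6) (1,0) (1,1) (1,2) (1,3) (1,4) (1,5) (1,6) (2,0) (2,1) (2,2) (2,3) (2,4) (3,2) (3,3) (3,4) (4,2) (4,3) (4,4)] -> total=25
Click 2 (5,3) count=2: revealed 1 new [(5,3)] -> total=26
Click 3 (4,2) count=1: revealed 0 new [(none)] -> total=26
Click 4 (6,2) count=0: revealed 6 new [(4,1) (5,1) (5,2) (6,1) (6,2) (6,3)] -> total=32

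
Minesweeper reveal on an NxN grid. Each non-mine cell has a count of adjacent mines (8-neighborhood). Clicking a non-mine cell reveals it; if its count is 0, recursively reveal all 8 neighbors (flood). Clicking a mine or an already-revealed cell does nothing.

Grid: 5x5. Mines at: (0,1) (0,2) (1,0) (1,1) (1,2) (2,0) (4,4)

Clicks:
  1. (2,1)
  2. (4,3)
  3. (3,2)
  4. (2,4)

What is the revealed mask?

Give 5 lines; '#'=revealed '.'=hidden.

Answer: ...##
...##
.####
#####
####.

Derivation:
Click 1 (2,1) count=4: revealed 1 new [(2,1)] -> total=1
Click 2 (4,3) count=1: revealed 1 new [(4,3)] -> total=2
Click 3 (3,2) count=0: revealed 9 new [(2,2) (2,3) (3,0) (3,1) (3,2) (3,3) (4,0) (4,1) (4,2)] -> total=11
Click 4 (2,4) count=0: revealed 6 new [(0,3) (0,4) (1,3) (1,4) (2,4) (3,4)] -> total=17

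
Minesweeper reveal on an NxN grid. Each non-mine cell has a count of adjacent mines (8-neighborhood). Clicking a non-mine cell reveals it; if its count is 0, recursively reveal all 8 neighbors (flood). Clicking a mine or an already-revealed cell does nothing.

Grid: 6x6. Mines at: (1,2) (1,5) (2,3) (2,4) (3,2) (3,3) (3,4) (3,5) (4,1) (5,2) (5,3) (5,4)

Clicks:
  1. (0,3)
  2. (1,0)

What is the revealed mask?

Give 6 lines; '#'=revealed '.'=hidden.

Click 1 (0,3) count=1: revealed 1 new [(0,3)] -> total=1
Click 2 (1,0) count=0: revealed 8 new [(0,0) (0,1) (1,0) (1,1) (2,0) (2,1) (3,0) (3,1)] -> total=9

Answer: ##.#..
##....
##....
##....
......
......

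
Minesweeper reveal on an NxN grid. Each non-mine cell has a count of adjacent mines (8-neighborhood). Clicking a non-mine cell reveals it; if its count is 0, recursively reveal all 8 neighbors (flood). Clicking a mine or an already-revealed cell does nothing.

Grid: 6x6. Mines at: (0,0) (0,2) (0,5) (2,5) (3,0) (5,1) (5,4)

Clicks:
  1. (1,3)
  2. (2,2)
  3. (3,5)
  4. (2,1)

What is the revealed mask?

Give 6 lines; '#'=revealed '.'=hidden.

Answer: ......
.####.
.####.
.#####
.####.
......

Derivation:
Click 1 (1,3) count=1: revealed 1 new [(1,3)] -> total=1
Click 2 (2,2) count=0: revealed 15 new [(1,1) (1,2) (1,4) (2,1) (2,2) (2,3) (2,4) (3,1) (3,2) (3,3) (3,4) (4,1) (4,2) (4,3) (4,4)] -> total=16
Click 3 (3,5) count=1: revealed 1 new [(3,5)] -> total=17
Click 4 (2,1) count=1: revealed 0 new [(none)] -> total=17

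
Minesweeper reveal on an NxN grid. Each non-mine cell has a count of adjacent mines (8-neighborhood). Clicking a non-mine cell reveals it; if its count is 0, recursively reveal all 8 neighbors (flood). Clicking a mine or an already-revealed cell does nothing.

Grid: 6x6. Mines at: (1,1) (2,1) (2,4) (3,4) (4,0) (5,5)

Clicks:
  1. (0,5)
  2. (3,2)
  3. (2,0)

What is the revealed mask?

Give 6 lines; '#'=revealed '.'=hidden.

Click 1 (0,5) count=0: revealed 8 new [(0,2) (0,3) (0,4) (0,5) (1,2) (1,3) (1,4) (1,5)] -> total=8
Click 2 (3,2) count=1: revealed 1 new [(3,2)] -> total=9
Click 3 (2,0) count=2: revealed 1 new [(2,0)] -> total=10

Answer: ..####
..####
#.....
..#...
......
......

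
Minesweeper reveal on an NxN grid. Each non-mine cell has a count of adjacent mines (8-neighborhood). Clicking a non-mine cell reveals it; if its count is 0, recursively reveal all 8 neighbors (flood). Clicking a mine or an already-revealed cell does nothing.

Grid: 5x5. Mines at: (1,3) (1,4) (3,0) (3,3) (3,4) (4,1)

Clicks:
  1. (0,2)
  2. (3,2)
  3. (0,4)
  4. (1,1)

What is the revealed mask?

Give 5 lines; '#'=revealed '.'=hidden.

Answer: ###.#
###..
###..
..#..
.....

Derivation:
Click 1 (0,2) count=1: revealed 1 new [(0,2)] -> total=1
Click 2 (3,2) count=2: revealed 1 new [(3,2)] -> total=2
Click 3 (0,4) count=2: revealed 1 new [(0,4)] -> total=3
Click 4 (1,1) count=0: revealed 8 new [(0,0) (0,1) (1,0) (1,1) (1,2) (2,0) (2,1) (2,2)] -> total=11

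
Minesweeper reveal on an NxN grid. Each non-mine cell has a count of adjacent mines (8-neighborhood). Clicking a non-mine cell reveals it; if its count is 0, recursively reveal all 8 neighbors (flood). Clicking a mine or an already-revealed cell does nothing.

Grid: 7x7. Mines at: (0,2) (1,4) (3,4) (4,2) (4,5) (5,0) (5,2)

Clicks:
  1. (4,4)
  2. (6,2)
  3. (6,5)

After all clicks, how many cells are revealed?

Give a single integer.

Click 1 (4,4) count=2: revealed 1 new [(4,4)] -> total=1
Click 2 (6,2) count=1: revealed 1 new [(6,2)] -> total=2
Click 3 (6,5) count=0: revealed 8 new [(5,3) (5,4) (5,5) (5,6) (6,3) (6,4) (6,5) (6,6)] -> total=10

Answer: 10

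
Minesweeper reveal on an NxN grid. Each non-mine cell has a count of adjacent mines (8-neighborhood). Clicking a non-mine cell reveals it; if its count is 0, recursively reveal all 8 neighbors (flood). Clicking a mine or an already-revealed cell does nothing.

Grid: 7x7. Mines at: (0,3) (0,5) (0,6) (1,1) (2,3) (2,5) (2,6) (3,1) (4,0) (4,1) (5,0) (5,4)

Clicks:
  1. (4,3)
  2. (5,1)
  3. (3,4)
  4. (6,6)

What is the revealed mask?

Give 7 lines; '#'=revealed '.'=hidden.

Answer: .......
.......
.......
....###
...#.##
.#...##
.....##

Derivation:
Click 1 (4,3) count=1: revealed 1 new [(4,3)] -> total=1
Click 2 (5,1) count=3: revealed 1 new [(5,1)] -> total=2
Click 3 (3,4) count=2: revealed 1 new [(3,4)] -> total=3
Click 4 (6,6) count=0: revealed 8 new [(3,5) (3,6) (4,5) (4,6) (5,5) (5,6) (6,5) (6,6)] -> total=11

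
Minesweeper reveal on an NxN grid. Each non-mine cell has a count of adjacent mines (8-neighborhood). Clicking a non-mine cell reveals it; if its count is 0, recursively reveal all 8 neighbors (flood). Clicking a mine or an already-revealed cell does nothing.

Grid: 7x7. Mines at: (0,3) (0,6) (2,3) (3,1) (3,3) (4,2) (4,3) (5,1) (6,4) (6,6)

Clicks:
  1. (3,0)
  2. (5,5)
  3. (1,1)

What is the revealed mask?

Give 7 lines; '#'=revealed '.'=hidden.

Answer: ###....
###....
###....
#......
.......
.....#.
.......

Derivation:
Click 1 (3,0) count=1: revealed 1 new [(3,0)] -> total=1
Click 2 (5,5) count=2: revealed 1 new [(5,5)] -> total=2
Click 3 (1,1) count=0: revealed 9 new [(0,0) (0,1) (0,2) (1,0) (1,1) (1,2) (2,0) (2,1) (2,2)] -> total=11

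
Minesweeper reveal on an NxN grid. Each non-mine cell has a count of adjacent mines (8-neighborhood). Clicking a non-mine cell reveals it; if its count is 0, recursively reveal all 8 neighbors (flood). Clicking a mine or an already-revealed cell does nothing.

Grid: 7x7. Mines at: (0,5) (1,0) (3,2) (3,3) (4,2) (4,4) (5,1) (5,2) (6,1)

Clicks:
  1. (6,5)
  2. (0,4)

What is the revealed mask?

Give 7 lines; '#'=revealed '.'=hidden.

Click 1 (6,5) count=0: revealed 19 new [(1,4) (1,5) (1,6) (2,4) (2,5) (2,6) (3,4) (3,5) (3,6) (4,5) (4,6) (5,3) (5,4) (5,5) (5,6) (6,3) (6,4) (6,5) (6,6)] -> total=19
Click 2 (0,4) count=1: revealed 1 new [(0,4)] -> total=20

Answer: ....#..
....###
....###
....###
.....##
...####
...####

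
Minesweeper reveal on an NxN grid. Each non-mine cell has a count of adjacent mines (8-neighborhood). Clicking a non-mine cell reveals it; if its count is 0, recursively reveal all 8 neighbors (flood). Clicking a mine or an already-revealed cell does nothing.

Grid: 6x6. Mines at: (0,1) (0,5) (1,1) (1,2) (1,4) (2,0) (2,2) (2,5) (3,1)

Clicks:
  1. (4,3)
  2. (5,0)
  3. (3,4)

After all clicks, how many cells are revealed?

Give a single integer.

Click 1 (4,3) count=0: revealed 16 new [(3,2) (3,3) (3,4) (3,5) (4,0) (4,1) (4,2) (4,3) (4,4) (4,5) (5,0) (5,1) (5,2) (5,3) (5,4) (5,5)] -> total=16
Click 2 (5,0) count=0: revealed 0 new [(none)] -> total=16
Click 3 (3,4) count=1: revealed 0 new [(none)] -> total=16

Answer: 16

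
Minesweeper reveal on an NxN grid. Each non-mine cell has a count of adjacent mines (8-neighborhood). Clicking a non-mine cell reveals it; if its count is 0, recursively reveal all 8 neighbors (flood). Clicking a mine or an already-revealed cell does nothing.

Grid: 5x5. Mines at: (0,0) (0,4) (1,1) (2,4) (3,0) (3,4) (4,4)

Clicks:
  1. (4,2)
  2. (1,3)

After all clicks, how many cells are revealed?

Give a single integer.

Answer: 10

Derivation:
Click 1 (4,2) count=0: revealed 9 new [(2,1) (2,2) (2,3) (3,1) (3,2) (3,3) (4,1) (4,2) (4,3)] -> total=9
Click 2 (1,3) count=2: revealed 1 new [(1,3)] -> total=10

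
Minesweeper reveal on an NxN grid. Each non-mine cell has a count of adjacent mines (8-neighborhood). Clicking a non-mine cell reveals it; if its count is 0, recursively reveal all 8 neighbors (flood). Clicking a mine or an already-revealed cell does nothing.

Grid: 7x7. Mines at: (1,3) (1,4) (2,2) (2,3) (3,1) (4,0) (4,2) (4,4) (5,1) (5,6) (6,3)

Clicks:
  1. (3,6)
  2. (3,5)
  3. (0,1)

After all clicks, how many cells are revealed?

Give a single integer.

Click 1 (3,6) count=0: revealed 10 new [(0,5) (0,6) (1,5) (1,6) (2,5) (2,6) (3,5) (3,6) (4,5) (4,6)] -> total=10
Click 2 (3,5) count=1: revealed 0 new [(none)] -> total=10
Click 3 (0,1) count=0: revealed 8 new [(0,0) (0,1) (0,2) (1,0) (1,1) (1,2) (2,0) (2,1)] -> total=18

Answer: 18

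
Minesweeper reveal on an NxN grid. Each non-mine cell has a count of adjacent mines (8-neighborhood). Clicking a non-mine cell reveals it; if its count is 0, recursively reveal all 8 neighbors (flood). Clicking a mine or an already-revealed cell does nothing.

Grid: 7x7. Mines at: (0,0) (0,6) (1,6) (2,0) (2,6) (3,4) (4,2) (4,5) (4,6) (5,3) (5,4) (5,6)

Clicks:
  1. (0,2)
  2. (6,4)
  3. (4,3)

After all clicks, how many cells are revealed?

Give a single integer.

Click 1 (0,2) count=0: revealed 18 new [(0,1) (0,2) (0,3) (0,4) (0,5) (1,1) (1,2) (1,3) (1,4) (1,5) (2,1) (2,2) (2,3) (2,4) (2,5) (3,1) (3,2) (3,3)] -> total=18
Click 2 (6,4) count=2: revealed 1 new [(6,4)] -> total=19
Click 3 (4,3) count=4: revealed 1 new [(4,3)] -> total=20

Answer: 20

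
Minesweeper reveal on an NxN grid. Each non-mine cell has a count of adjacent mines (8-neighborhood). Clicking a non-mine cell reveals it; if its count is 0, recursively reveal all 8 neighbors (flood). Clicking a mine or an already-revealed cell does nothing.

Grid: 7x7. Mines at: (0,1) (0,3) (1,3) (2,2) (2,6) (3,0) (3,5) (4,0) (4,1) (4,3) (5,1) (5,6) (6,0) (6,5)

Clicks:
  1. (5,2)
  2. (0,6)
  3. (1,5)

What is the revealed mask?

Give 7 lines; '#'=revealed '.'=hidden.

Click 1 (5,2) count=3: revealed 1 new [(5,2)] -> total=1
Click 2 (0,6) count=0: revealed 6 new [(0,4) (0,5) (0,6) (1,4) (1,5) (1,6)] -> total=7
Click 3 (1,5) count=1: revealed 0 new [(none)] -> total=7

Answer: ....###
....###
.......
.......
.......
..#....
.......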